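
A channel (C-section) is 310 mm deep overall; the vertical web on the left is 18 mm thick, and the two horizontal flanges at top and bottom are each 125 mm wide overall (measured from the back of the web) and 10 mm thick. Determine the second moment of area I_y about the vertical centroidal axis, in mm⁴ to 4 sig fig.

Treat the section as a set of non-overlapping primitives; coordinates are from the bounding-box lower-left.
Web: 18 × 310, A = 5 580 mm², x = 9 mm, Ī = 150 660 mm⁴.
Top flange (beyond web): 107 × 10, A = 1 070 mm², x = 71.5 mm, Ī = 1 020 869 mm⁴.
Bottom flange (beyond web): 107 × 10, A = 1 070 mm², x = 71.5 mm, Ī = 1 020 869 mm⁴.
Centroid: x̄ = ΣA·x / ΣA = 26.3251 mm.
Transfer each piece to the vertical centroidal axis using Ī + A·d² with d = x − 26.3251:
  web: d = -17.3251 mm → contributes +1 825 553 mm⁴
  top flange (beyond web): d = 45.1749 mm → contributes +3 204 492 mm⁴
  bottom flange (beyond web): d = 45.1749 mm → contributes +3 204 492 mm⁴
Total I = 8 234 537 mm⁴.

I_y ≈ 8.235 × 10⁶ mm⁴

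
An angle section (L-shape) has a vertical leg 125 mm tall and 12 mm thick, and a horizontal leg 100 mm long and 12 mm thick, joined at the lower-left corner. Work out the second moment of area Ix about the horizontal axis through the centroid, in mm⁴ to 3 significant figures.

Treat the section as a set of non-overlapping primitives; coordinates are from the bounding-box lower-left.
Vertical leg: 12 × 125, A = 1 500 mm², y = 62.5 mm, Ī = 1 953 125 mm⁴.
Horizontal leg (remainder): 88 × 12, A = 1 056 mm², y = 6 mm, Ī = 12 672 mm⁴.
Centroid: ȳ = ΣA·y / ΣA = 39.157 mm.
Transfer each piece to the horizontal axis through the centroid using Ī + A·d² with d = y − 39.157:
  vertical leg: d = 23.343 mm → contributes +2 770 449 mm⁴
  horizontal leg (remainder): d = -33.157 mm → contributes +1 173 644 mm⁴
Total I = 3 944 093 mm⁴.

Ix ≈ 3.94 × 10⁶ mm⁴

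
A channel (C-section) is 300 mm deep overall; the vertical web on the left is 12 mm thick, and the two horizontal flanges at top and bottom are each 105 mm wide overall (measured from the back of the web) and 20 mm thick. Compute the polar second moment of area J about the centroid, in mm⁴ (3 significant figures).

Split into non-overlapping primitives; take the origin at the lower-left of the bounding box.
Web: 12 × 300, A = 3 600 mm², y = 150 mm, Ī = 27 000 000 mm⁴.
Top flange (beyond web): 93 × 20, A = 1 860 mm², y = 290 mm, Ī = 62 000 mm⁴.
Bottom flange (beyond web): 93 × 20, A = 1 860 mm², y = 10 mm, Ī = 62 000 mm⁴.
By symmetry the centroid is at mid-height, ȳ = 150 mm.
Transfer each piece to the centroidal x-axis using Ī + A·d² with d = y − 150:
  web: d = 0 mm → contributes +27 000 000 mm⁴
  top flange (beyond web): d = 140 mm → contributes +36 518 000 mm⁴
  bottom flange (beyond web): d = -140 mm → contributes +36 518 000 mm⁴
Total I = 100 036 000 mm⁴.
For the y-axis: x̄ = 32.68 mm.
Repeating about the centroidal y-axis gives I_y = 7 766 972 mm⁴.
Polar second moment: J = I_x + I_y = 107 802 972 mm⁴.

J ≈ 1.08 × 10⁸ mm⁴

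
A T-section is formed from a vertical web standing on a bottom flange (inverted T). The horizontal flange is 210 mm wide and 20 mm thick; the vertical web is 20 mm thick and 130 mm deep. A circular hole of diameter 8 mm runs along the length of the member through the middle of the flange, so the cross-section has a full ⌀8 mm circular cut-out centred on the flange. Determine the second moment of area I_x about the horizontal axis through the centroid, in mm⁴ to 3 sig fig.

Decompose the section into non-overlapping parts with the origin at the bottom-left of its bounding rectangle.
Flange: 210 × 20, A = 4 200 mm², y = 10 mm, Ī = 140 000 mm⁴.
Web: 20 × 130, A = 2 600 mm², y = 85 mm, Ī = 3 661 667 mm⁴.
Hole (subtracted): ⌀8, A = 50.265 mm², y = 10 mm, Ī = 201.06 mm⁴.
Centroid: ȳ = ΣA·y / ΣA = 38.89 mm.
Transfer each piece to the horizontal axis through the centroid using Ī + A·d² with d = y − 38.89:
  flange: d = -28.89 mm → contributes +3 645 461 mm⁴
  web: d = 46.11 mm → contributes +9 189 604 mm⁴
  hole: d = -28.89 mm → contributes −42 154 mm⁴
Total I = 12 792 911 mm⁴.

I_x ≈ 1.28 × 10⁷ mm⁴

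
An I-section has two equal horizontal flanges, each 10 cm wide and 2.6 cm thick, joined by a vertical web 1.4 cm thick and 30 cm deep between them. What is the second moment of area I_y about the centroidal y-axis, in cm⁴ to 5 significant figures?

Break the section into simple shapes (no overlaps), measuring from the bottom-left corner of the bounding box.
Bottom flange: 10 × 2.6, A = 26 cm², x = 5 cm, Ī = 216.6667 cm⁴.
Web: 1.4 × 30, A = 42 cm², x = 5 cm, Ī = 6.86 cm⁴.
Top flange: 10 × 2.6, A = 26 cm², x = 5 cm, Ī = 216.6667 cm⁴.
By symmetry the centroid is at mid-width, x̄ = 5 cm.
All pieces are centred on the centroidal y-axis, so I = ΣĪ = 440.1933 cm⁴.

I_y ≈ 440.19 cm⁴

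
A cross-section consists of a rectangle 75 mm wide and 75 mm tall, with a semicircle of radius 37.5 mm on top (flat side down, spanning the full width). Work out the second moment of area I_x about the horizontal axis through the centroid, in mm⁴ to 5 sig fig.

I_x ≈ 7.3792 × 10⁶ mm⁴

Split into non-overlapping primitives; take the origin at the lower-left of the bounding box.
Rectangular body: 75 × 75, A = 5 625 mm², y = 37.5 mm, Ī = 2 636 719 mm⁴.
Semicircular cap: semicircle r = 37.5, A = 2208.932 mm², y = 90.91549 mm, Ī = 217048.7 mm⁴.
Centroid: ȳ = ΣA·y / ΣA = 52.56156 mm.
Transfer each piece to the horizontal axis through the centroid using Ī + A·d² with d = y − 52.56156:
  rectangular body: d = -15.06156 mm → contributes +3 912 753 mm⁴
  semicircular cap: d = 38.35394 mm → contributes +3 466 442 mm⁴
Total I = 7 379 195 mm⁴.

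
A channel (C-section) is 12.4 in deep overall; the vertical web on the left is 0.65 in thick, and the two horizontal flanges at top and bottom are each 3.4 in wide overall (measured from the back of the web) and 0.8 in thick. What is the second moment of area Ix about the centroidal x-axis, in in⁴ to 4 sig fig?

Ix ≈ 251.5 in⁴

Treat the section as a set of non-overlapping primitives; coordinates are from the bounding-box lower-left.
Web: 0.65 × 12.4, A = 8.06 in², y = 6.2 in, Ī = 103.275 in⁴.
Top flange (beyond web): 2.75 × 0.8, A = 2.2 in², y = 12 in, Ī = 0.117333 in⁴.
Bottom flange (beyond web): 2.75 × 0.8, A = 2.2 in², y = 0.4 in, Ī = 0.117333 in⁴.
By symmetry the centroid is at mid-height, ȳ = 6.2 in.
Transfer each piece to the centroidal x-axis using Ī + A·d² with d = y − 6.2:
  web: d = 0 in → contributes +103.275 in⁴
  top flange (beyond web): d = 5.8 in → contributes +74.1253 in⁴
  bottom flange (beyond web): d = -5.8 in → contributes +74.1253 in⁴
Total I = 251.526 in⁴.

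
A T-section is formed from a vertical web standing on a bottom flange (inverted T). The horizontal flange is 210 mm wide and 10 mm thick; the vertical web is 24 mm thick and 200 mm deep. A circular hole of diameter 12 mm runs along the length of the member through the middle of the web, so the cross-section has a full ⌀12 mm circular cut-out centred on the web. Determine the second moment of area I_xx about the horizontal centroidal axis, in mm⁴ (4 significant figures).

Treat the section as a set of non-overlapping primitives; coordinates are from the bounding-box lower-left.
Flange: 210 × 10, A = 2 100 mm², y = 5 mm, Ī = 17 500 mm⁴.
Web: 24 × 200, A = 4 800 mm², y = 110 mm, Ī = 16 000 000 mm⁴.
Hole (subtracted): ⌀12, A = 113.097 mm², y = 110 mm, Ī = 1017.88 mm⁴.
Centroid: ȳ = ΣA·y / ΣA = 77.511 mm.
Transfer each piece to the horizontal centroidal axis using Ī + A·d² with d = y − 77.511:
  flange: d = -72.511 mm → contributes +11 058 960 mm⁴
  web: d = 32.489 mm → contributes +21 066 583 mm⁴
  hole: d = 32.489 mm → contributes −120 396 mm⁴
Total I = 32 005 147 mm⁴.

I_xx ≈ 3.201 × 10⁷ mm⁴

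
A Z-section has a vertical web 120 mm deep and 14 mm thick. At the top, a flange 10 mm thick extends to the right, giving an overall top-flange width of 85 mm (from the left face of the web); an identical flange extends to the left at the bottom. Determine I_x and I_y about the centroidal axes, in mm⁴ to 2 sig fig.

Treat the section as a set of non-overlapping primitives; coordinates are from the bounding-box lower-left.
Web: 14 × 120, A = 1 680 mm², y = 60 mm, Ī = 2 016 000 mm⁴.
Top flange (beyond web): 71 × 10, A = 710 mm², y = 115 mm, Ī = 5 917 mm⁴.
Bottom flange (beyond web): 71 × 10, A = 710 mm², y = 5 mm, Ī = 5 917 mm⁴.
Centroid: ȳ = ΣA·y / ΣA = 60 mm.
Transfer each piece to the centroidal x-axis using Ī + A·d² with d = y − 60:
  web: d = 0 mm → contributes +2 016 000 mm⁴
  top flange (beyond web): d = 55 mm → contributes +2 153 667 mm⁴
  bottom flange (beyond web): d = -55 mm → contributes +2 153 667 mm⁴
Total I = 6 323 333 mm⁴.
For the y-axis: x̄ = 78 mm.
Repeating about the centroidal y-axis gives I_y = 3 188 833 mm⁴.

I_x ≈ 6.3 × 10⁶ mm⁴, I_y ≈ 3.2 × 10⁶ mm⁴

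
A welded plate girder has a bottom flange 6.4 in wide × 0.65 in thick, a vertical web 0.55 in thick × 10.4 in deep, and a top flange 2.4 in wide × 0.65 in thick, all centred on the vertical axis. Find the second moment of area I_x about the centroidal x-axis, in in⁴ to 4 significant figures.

Split into non-overlapping primitives; take the origin at the lower-left of the bounding box.
Bottom plate: 6.4 × 0.65, A = 4.16 in², y = 0.325 in, Ī = 0.146467 in⁴.
Web plate: 0.55 × 10.4, A = 5.72 in², y = 5.85 in, Ī = 51.5563 in⁴.
Top plate: 2.4 × 0.65, A = 1.56 in², y = 11.375 in, Ī = 0.054925 in⁴.
Centroid: ȳ = ΣA·y / ΣA = 4.59432 in.
Transfer each piece to the centroidal x-axis using Ī + A·d² with d = y − 4.59432:
  bottom plate: d = -4.26932 in → contributes +75.9711 in⁴
  web plate: d = 1.25568 in → contributes +60.5752 in⁴
  top plate: d = 6.78068 in → contributes +71.7801 in⁴
Total I = 208.326 in⁴.

I_x ≈ 208.3 in⁴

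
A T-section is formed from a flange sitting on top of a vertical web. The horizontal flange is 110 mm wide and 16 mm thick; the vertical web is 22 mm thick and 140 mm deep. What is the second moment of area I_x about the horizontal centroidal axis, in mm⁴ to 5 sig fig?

Split into non-overlapping primitives; take the origin at the lower-left of the bounding box.
Flange: 110 × 16, A = 1 760 mm², y = 148 mm, Ī = 37546.67 mm⁴.
Web: 22 × 140, A = 3 080 mm², y = 70 mm, Ī = 5 030 667 mm⁴.
Centroid: ȳ = ΣA·y / ΣA = 98.36364 mm.
Transfer each piece to the horizontal centroidal axis using Ī + A·d² with d = y − 98.36364:
  flange: d = 49.63636 mm → contributes +4 373 779 mm⁴
  web: d = -28.36364 mm → contributes +7 508 514 mm⁴
Total I = 11 882 293 mm⁴.

I_x ≈ 1.1882 × 10⁷ mm⁴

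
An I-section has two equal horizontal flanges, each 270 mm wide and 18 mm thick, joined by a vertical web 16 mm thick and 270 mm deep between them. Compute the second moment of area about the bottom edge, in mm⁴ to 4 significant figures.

I_base ≈ 5.567 × 10⁸ mm⁴

Split into non-overlapping primitives; take the origin at the lower-left of the bounding box.
Bottom flange: 270 × 18, A = 4 860 mm², y = 9 mm, Ī = 131 220 mm⁴.
Web: 16 × 270, A = 4 320 mm², y = 153 mm, Ī = 26 244 000 mm⁴.
Top flange: 270 × 18, A = 4 860 mm², y = 297 mm, Ī = 131 220 mm⁴.
Transfer each piece to the bottom edge using Ī + A·d² with d = y − 0:
  bottom flange: d = 9 mm → contributes +524 880 mm⁴
  web: d = 153 mm → contributes +127 370 880 mm⁴
  top flange: d = 297 mm → contributes +428 826 960 mm⁴
Total I = 556 722 720 mm⁴.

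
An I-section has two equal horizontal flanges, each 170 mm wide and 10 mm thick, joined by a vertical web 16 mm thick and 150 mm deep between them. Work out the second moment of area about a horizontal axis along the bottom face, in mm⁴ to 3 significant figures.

I_base ≈ 6.82 × 10⁷ mm⁴

Split into non-overlapping primitives; take the origin at the lower-left of the bounding box.
Bottom flange: 170 × 10, A = 1 700 mm², y = 5 mm, Ī = 14 167 mm⁴.
Web: 16 × 150, A = 2 400 mm², y = 85 mm, Ī = 4 500 000 mm⁴.
Top flange: 170 × 10, A = 1 700 mm², y = 165 mm, Ī = 14 167 mm⁴.
Transfer each piece to the bottom edge using Ī + A·d² with d = y − 0:
  bottom flange: d = 5 mm → contributes +56 667 mm⁴
  web: d = 85 mm → contributes +21 840 000 mm⁴
  top flange: d = 165 mm → contributes +46 296 667 mm⁴
Total I = 68 193 333 mm⁴.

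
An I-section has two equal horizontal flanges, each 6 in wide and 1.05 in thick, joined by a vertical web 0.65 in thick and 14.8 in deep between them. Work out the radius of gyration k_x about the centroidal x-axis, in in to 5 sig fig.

Decompose the section into non-overlapping parts with the origin at the bottom-left of its bounding rectangle.
Bottom flange: 6 × 1.05, A = 6.3 in², y = 0.525 in, Ī = 0.5788125 in⁴.
Web: 0.65 × 14.8, A = 9.62 in², y = 8.45 in, Ī = 175.5971 in⁴.
Top flange: 6 × 1.05, A = 6.3 in², y = 16.375 in, Ī = 0.5788125 in⁴.
By symmetry the centroid is at mid-height, ȳ = 8.45 in.
Transfer each piece to the centroidal x-axis using Ī + A·d² with d = y − 8.45:
  bottom flange: d = -7.925 in → contributes +396.2543 in⁴
  web: d = 0 in → contributes +175.5971 in⁴
  top flange: d = 7.925 in → contributes +396.2543 in⁴
Total I = 968.1056 in⁴.
Radius of gyration: k = √(I/A) = √(968.1056 / 22.22) = 6.60069 in.

k_x ≈ 6.6007 in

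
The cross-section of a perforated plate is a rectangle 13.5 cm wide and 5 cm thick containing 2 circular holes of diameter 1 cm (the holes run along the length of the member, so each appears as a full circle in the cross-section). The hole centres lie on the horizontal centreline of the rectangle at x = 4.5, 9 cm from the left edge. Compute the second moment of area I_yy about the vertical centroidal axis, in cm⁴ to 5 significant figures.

Break the section into simple shapes (no overlaps), measuring from the bottom-left corner of the bounding box.
Plate: 13.5 × 5, A = 67.5 cm², x = 6.75 cm, Ī = 1025.156 cm⁴.
Hole 1 (subtracted): ⌀1, A = 0.7853982 cm², x = 4.5 cm, Ī = 0.04908739 cm⁴.
Hole 2 (subtracted): ⌀1, A = 0.7853982 cm², x = 9 cm, Ī = 0.04908739 cm⁴.
By symmetry the centroid is at mid-width, x̄ = 6.75 cm.
Transfer each piece to the vertical centroidal axis using Ī + A·d² with d = x − 6.75:
  plate: d = 0 cm → contributes +1025.156 cm⁴
  hole 1: d = -2.25 cm → contributes −4.025166 cm⁴
  hole 2: d = 2.25 cm → contributes −4.025166 cm⁴
Total I = 1017.106 cm⁴.

I_yy ≈ 1017.1 cm⁴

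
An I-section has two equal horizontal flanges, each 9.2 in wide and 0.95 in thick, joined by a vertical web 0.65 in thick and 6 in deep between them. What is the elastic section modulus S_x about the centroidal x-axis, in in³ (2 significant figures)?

S_x ≈ 57 in³

Decompose the section into non-overlapping parts with the origin at the bottom-left of its bounding rectangle.
Bottom flange: 9.2 × 0.95, A = 8.74 in², y = 0.475 in, Ī = 0.6573 in⁴.
Web: 0.65 × 6, A = 3.9 in², y = 3.95 in, Ī = 11.7 in⁴.
Top flange: 9.2 × 0.95, A = 8.74 in², y = 7.425 in, Ī = 0.6573 in⁴.
By symmetry the centroid is at mid-height, ȳ = 3.95 in.
Transfer each piece to the centroidal x-axis using Ī + A·d² with d = y − 3.95:
  bottom flange: d = -3.475 in → contributes +106.2 in⁴
  web: d = 0 in → contributes +11.7 in⁴
  top flange: d = 3.475 in → contributes +106.2 in⁴
Total I = 224.1 in⁴.
Extreme fibre distance c = 3.95 in; S = I/c = 56.73 in³.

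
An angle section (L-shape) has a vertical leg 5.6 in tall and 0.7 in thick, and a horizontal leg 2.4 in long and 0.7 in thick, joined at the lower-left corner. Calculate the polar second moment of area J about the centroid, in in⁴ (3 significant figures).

Split into non-overlapping primitives; take the origin at the lower-left of the bounding box.
Vertical leg: 0.7 × 5.6, A = 3.92 in², y = 2.8 in, Ī = 10.244 in⁴.
Horizontal leg (remainder): 1.7 × 0.7, A = 1.19 in², y = 0.35 in, Ī = 0.048592 in⁴.
Centroid: ȳ = ΣA·y / ΣA = 2.2295 in.
Transfer each piece to the centroidal x-axis using Ī + A·d² with d = y − 2.2295:
  vertical leg: d = 0.57055 in → contributes +11.52 in⁴
  horizontal leg (remainder): d = -1.8795 in → contributes +4.2521 in⁴
Total I = 15.772 in⁴.
For the y-axis: x̄ = 0.62945 in.
Repeating about the centroidal y-axis gives I_y = 1.7612 in⁴.
Polar second moment: J = I_x + I_y = 17.534 in⁴.

J ≈ 17.5 in⁴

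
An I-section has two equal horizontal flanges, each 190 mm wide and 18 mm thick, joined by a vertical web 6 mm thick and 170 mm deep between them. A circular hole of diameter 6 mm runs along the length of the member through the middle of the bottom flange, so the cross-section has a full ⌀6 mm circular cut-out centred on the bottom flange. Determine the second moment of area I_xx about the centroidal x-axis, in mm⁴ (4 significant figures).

I_xx ≈ 6.283 × 10⁷ mm⁴

Split into non-overlapping primitives; take the origin at the lower-left of the bounding box.
Bottom flange: 190 × 18, A = 3 420 mm², y = 9 mm, Ī = 92 340 mm⁴.
Web: 6 × 170, A = 1 020 mm², y = 103 mm, Ī = 2 456 500 mm⁴.
Top flange: 190 × 18, A = 3 420 mm², y = 197 mm, Ī = 92 340 mm⁴.
Hole (subtracted): ⌀6, A = 28.2743 mm², y = 9 mm, Ī = 63.6173 mm⁴.
Centroid: ȳ = ΣA·y / ΣA = 103.339 mm.
Transfer each piece to the centroidal x-axis using Ī + A·d² with d = y − 103.339:
  bottom flange: d = -94.3394 mm → contributes +30 530 050 mm⁴
  web: d = -0.339362 mm → contributes +2 456 617 mm⁴
  top flange: d = 93.6606 mm → contributes +30 093 658 mm⁴
  hole: d = -94.3394 mm → contributes −251 703 mm⁴
Total I = 62 828 622 mm⁴.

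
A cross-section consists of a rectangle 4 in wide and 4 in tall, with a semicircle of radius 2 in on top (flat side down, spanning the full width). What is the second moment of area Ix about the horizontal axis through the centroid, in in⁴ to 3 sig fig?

Split into non-overlapping primitives; take the origin at the lower-left of the bounding box.
Rectangular body: 4 × 4, A = 16 in², y = 2 in, Ī = 21.333 in⁴.
Semicircular cap: semicircle r = 2, A = 6.2832 in², y = 4.8488 in, Ī = 1.7561 in⁴.
Centroid: ȳ = ΣA·y / ΣA = 2.8033 in.
Transfer each piece to the horizontal axis through the centroid using Ī + A·d² with d = y − 2.8033:
  rectangular body: d = -0.80328 in → contributes +31.658 in⁴
  semicircular cap: d = 2.0455 in → contributes +28.047 in⁴
Total I = 59.704 in⁴.

Ix ≈ 59.7 in⁴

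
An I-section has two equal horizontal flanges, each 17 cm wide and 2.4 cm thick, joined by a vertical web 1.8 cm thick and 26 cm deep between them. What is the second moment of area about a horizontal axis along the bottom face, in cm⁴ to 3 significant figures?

I_base ≈ 4.96 × 10⁴ cm⁴

Treat the section as a set of non-overlapping primitives; coordinates are from the bounding-box lower-left.
Bottom flange: 17 × 2.4, A = 40.8 cm², y = 1.2 cm, Ī = 19.584 cm⁴.
Web: 1.8 × 26, A = 46.8 cm², y = 15.4 cm, Ī = 2636.4 cm⁴.
Top flange: 17 × 2.4, A = 40.8 cm², y = 29.6 cm, Ī = 19.584 cm⁴.
Transfer each piece to a horizontal axis along the bottom face using Ī + A·d² with d = y − 0:
  bottom flange: d = 1.2 cm → contributes +78.336 cm⁴
  web: d = 15.4 cm → contributes +13 735 cm⁴
  top flange: d = 29.6 cm → contributes +35 767 cm⁴
Total I = 49 581 cm⁴.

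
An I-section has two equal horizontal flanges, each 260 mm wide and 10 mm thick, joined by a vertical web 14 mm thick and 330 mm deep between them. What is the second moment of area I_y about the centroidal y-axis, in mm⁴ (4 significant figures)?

Treat the section as a set of non-overlapping primitives; coordinates are from the bounding-box lower-left.
Bottom flange: 260 × 10, A = 2 600 mm², x = 130 mm, Ī = 14 646 667 mm⁴.
Web: 14 × 330, A = 4 620 mm², x = 130 mm, Ī = 75 460 mm⁴.
Top flange: 260 × 10, A = 2 600 mm², x = 130 mm, Ī = 14 646 667 mm⁴.
By symmetry the centroid is at mid-width, x̄ = 130 mm.
All pieces are centred on the centroidal y-axis, so I = ΣĪ = 29 368 793 mm⁴.

I_y ≈ 2.937 × 10⁷ mm⁴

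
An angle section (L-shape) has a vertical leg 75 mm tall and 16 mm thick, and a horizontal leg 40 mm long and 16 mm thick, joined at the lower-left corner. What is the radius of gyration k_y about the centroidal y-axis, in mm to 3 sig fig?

Break the section into simple shapes (no overlaps), measuring from the bottom-left corner of the bounding box.
Vertical leg: 16 × 75, A = 1 200 mm², x = 8 mm, Ī = 25 600 mm⁴.
Horizontal leg (remainder): 24 × 16, A = 384 mm², x = 28 mm, Ī = 18 432 mm⁴.
Centroid: x̄ = ΣA·x / ΣA = 12.848 mm.
Transfer each piece to the centroidal y-axis using Ī + A·d² with d = x − 12.848:
  vertical leg: d = -4.8485 mm → contributes +53 809 mm⁴
  horizontal leg (remainder): d = 15.152 mm → contributes +106 586 mm⁴
Total I = 160 396 mm⁴.
Radius of gyration: k = √(I/A) = √(160 396 / 1 584) = 10.063 mm.

k_y ≈ 10.1 mm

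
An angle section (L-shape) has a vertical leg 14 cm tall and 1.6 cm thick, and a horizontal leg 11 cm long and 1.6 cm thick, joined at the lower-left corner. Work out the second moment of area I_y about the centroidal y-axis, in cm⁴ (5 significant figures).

Decompose the section into non-overlapping parts with the origin at the bottom-left of its bounding rectangle.
Vertical leg: 1.6 × 14, A = 22.4 cm², x = 0.8 cm, Ī = 4.778667 cm⁴.
Horizontal leg (remainder): 9.4 × 1.6, A = 15.04 cm², x = 6.3 cm, Ī = 110.7445 cm⁴.
Centroid: x̄ = ΣA·x / ΣA = 3.009402 cm.
Transfer each piece to the centroidal y-axis using Ī + A·d² with d = x − 3.009402:
  vertical leg: d = -2.209402 cm → contributes +114.1233 cm⁴
  horizontal leg (remainder): d = 3.290598 cm → contributes +273.5982 cm⁴
Total I = 387.7215 cm⁴.

I_y ≈ 387.72 cm⁴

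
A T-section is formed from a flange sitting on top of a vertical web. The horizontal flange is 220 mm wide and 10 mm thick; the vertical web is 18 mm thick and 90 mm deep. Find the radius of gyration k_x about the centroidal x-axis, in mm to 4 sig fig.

Split into non-overlapping primitives; take the origin at the lower-left of the bounding box.
Flange: 220 × 10, A = 2 200 mm², y = 95 mm, Ī = 18333.3 mm⁴.
Web: 18 × 90, A = 1 620 mm², y = 45 mm, Ī = 1 093 500 mm⁴.
Centroid: ȳ = ΣA·y / ΣA = 73.7958 mm.
Transfer each piece to the centroidal x-axis using Ī + A·d² with d = y − 73.7958:
  flange: d = 21.2042 mm → contributes +1 007 492 mm⁴
  web: d = -28.7958 mm → contributes +2 436 802 mm⁴
Total I = 3 444 294 mm⁴.
Radius of gyration: k = √(I/A) = √(3 444 294 / 3 820) = 30.0274 mm.

k_x ≈ 30.03 mm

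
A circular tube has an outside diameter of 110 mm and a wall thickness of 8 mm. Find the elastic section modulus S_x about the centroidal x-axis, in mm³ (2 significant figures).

S_x ≈ 6.1 × 10⁴ mm³

Split into non-overlapping primitives; take the origin at the lower-left of the bounding box.
Outer circle: ⌀110, A = 9 503 mm², y = 55 mm, Ī = 7 186 884 mm⁴.
Bore (subtracted): ⌀94, A = 6 940 mm², y = 55 mm, Ī = 3 832 492 mm⁴.
By symmetry the centroid is at mid-height, ȳ = 55 mm.
All pieces are centred on the centroidal x-axis, so I = ΣĪ (holes subtracted) = 3 354 392 mm⁴.
Extreme fibre distance c = 55 mm; S = I/c = 60 989 mm³.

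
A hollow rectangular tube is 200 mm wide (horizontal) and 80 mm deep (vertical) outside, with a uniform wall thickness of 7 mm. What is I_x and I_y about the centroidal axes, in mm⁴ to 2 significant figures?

I_x ≈ 4.1 × 10⁶ mm⁴, I_y ≈ 1.8 × 10⁷ mm⁴

Treat the section as a set of non-overlapping primitives; coordinates are from the bounding-box lower-left.
Outer rectangle: 200 × 80, A = 16 000 mm², y = 40 mm, Ī = 8 533 333 mm⁴.
Inner void (subtracted): 186 × 66, A = 12 276 mm², y = 40 mm, Ī = 4 456 188 mm⁴.
By symmetry the centroid is at mid-height, ȳ = 40 mm.
All pieces are centred on the centroidal x-axis, so I = ΣĪ (holes subtracted) = 4 077 145 mm⁴.
Repeating about the centroidal y-axis gives I_y = 17 941 625 mm⁴.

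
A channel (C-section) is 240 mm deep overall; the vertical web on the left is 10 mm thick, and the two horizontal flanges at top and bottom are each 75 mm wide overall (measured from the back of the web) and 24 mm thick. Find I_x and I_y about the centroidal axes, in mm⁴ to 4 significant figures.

Split into non-overlapping primitives; take the origin at the lower-left of the bounding box.
Web: 10 × 240, A = 2 400 mm², y = 120 mm, Ī = 11 520 000 mm⁴.
Top flange (beyond web): 65 × 24, A = 1 560 mm², y = 228 mm, Ī = 74 880 mm⁴.
Bottom flange (beyond web): 65 × 24, A = 1 560 mm², y = 12 mm, Ī = 74 880 mm⁴.
By symmetry the centroid is at mid-height, ȳ = 120 mm.
Transfer each piece to the centroidal x-axis using Ī + A·d² with d = y − 120:
  web: d = 0 mm → contributes +11 520 000 mm⁴
  top flange (beyond web): d = 108 mm → contributes +18 270 720 mm⁴
  bottom flange (beyond web): d = -108 mm → contributes +18 270 720 mm⁴
Total I = 48 061 440 mm⁴.
For the y-axis: x̄ = 26.1957 mm.
Repeating about the centroidal y-axis gives I_y = 3 026 109 mm⁴.

I_x ≈ 4.806 × 10⁷ mm⁴, I_y ≈ 3.026 × 10⁶ mm⁴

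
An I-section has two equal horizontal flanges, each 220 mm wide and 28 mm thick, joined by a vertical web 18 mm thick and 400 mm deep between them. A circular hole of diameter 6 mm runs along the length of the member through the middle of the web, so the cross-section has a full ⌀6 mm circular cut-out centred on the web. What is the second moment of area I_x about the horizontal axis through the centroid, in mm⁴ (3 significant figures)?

Treat the section as a set of non-overlapping primitives; coordinates are from the bounding-box lower-left.
Bottom flange: 220 × 28, A = 6 160 mm², y = 14 mm, Ī = 402 453 mm⁴.
Web: 18 × 400, A = 7 200 mm², y = 228 mm, Ī = 96 000 000 mm⁴.
Top flange: 220 × 28, A = 6 160 mm², y = 442 mm, Ī = 402 453 mm⁴.
Hole (subtracted): ⌀6, A = 28.274 mm², y = 228 mm, Ī = 63.617 mm⁴.
By symmetry the centroid is at mid-height, ȳ = 228 mm.
Transfer each piece to the horizontal axis through the centroid using Ī + A·d² with d = y − 228:
  bottom flange: d = -214 mm → contributes +282 505 813 mm⁴
  web: d = 0 mm → contributes +96 000 000 mm⁴
  top flange: d = 214 mm → contributes +282 505 813 mm⁴
  hole: d = 0 mm → contributes −63.617 mm⁴
Total I = 661 011 563 mm⁴.

I_x ≈ 6.61 × 10⁸ mm⁴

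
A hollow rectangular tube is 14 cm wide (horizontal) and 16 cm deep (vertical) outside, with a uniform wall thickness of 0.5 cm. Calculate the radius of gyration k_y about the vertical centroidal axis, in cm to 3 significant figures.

Break the section into simple shapes (no overlaps), measuring from the bottom-left corner of the bounding box.
Outer rectangle: 14 × 16, A = 224 cm², x = 7 cm, Ī = 3658.7 cm⁴.
Inner void (subtracted): 13 × 15, A = 195 cm², x = 7 cm, Ī = 2746.3 cm⁴.
By symmetry the centroid is at mid-width, x̄ = 7 cm.
All pieces are centred on the vertical centroidal axis, so I = ΣĪ (holes subtracted) = 912.42 cm⁴.
Radius of gyration: k = √(I/A) = √(912.42 / 29) = 5.6092 cm.

k_y ≈ 5.61 cm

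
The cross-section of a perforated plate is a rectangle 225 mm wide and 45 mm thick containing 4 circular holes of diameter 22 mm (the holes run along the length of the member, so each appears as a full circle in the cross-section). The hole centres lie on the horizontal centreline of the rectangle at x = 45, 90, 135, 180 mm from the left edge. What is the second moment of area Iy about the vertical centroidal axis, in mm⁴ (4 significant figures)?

Iy ≈ 3.882 × 10⁷ mm⁴

Treat the section as a set of non-overlapping primitives; coordinates are from the bounding-box lower-left.
Plate: 225 × 45, A = 10 125 mm², x = 112.5 mm, Ī = 42 714 844 mm⁴.
Hole 1 (subtracted): ⌀22, A = 380.133 mm², x = 45 mm, Ī = 11 499 mm⁴.
Hole 2 (subtracted): ⌀22, A = 380.133 mm², x = 90 mm, Ī = 11 499 mm⁴.
Hole 3 (subtracted): ⌀22, A = 380.133 mm², x = 135 mm, Ī = 11 499 mm⁴.
Hole 4 (subtracted): ⌀22, A = 380.133 mm², x = 180 mm, Ī = 11 499 mm⁴.
By symmetry the centroid is at mid-width, x̄ = 112.5 mm.
Transfer each piece to the vertical centroidal axis using Ī + A·d² with d = x − 112.5:
  plate: d = 0 mm → contributes +42 714 844 mm⁴
  hole 1: d = -67.5 mm → contributes −1 743 479 mm⁴
  hole 2: d = -22.5 mm → contributes −203 941 mm⁴
  hole 3: d = 22.5 mm → contributes −203 941 mm⁴
  hole 4: d = 67.5 mm → contributes −1 743 479 mm⁴
Total I = 38 820 004 mm⁴.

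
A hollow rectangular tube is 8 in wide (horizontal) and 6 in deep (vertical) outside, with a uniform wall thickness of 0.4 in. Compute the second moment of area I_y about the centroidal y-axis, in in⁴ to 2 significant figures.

Decompose the section into non-overlapping parts with the origin at the bottom-left of its bounding rectangle.
Outer rectangle: 8 × 6, A = 48 in², x = 4 in, Ī = 256 in⁴.
Inner void (subtracted): 7.2 × 5.2, A = 37.44 in², x = 4 in, Ī = 161.7 in⁴.
By symmetry the centroid is at mid-width, x̄ = 4 in.
All pieces are centred on the centroidal y-axis, so I = ΣĪ (holes subtracted) = 94.26 in⁴.

I_y ≈ 94 in⁴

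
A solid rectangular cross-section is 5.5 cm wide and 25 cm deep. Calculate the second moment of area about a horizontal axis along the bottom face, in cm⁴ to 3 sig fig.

The section: 5.5 × 25, A = 137.5 cm², y = 12.5 cm, Ī = 7161.5 cm⁴.
Transfer it to a horizontal axis along the bottom face using Ī + A·d² with d = y − 0:
  the section: d = 12.5 cm → contributes +28 646 cm⁴
Total I = 28 646 cm⁴.

I_base ≈ 2.86 × 10⁴ cm⁴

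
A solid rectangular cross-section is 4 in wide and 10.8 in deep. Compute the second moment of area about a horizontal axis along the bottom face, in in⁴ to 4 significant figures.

The section: 4 × 10.8, A = 43.2 in², y = 5.4 in, Ī = 419.904 in⁴.
Transfer it to a horizontal axis along the bottom face using Ī + A·d² with d = y − 0:
  the section: d = 5.4 in → contributes +1679.62 in⁴
Total I = 1679.62 in⁴.

I_base ≈ 1680 in⁴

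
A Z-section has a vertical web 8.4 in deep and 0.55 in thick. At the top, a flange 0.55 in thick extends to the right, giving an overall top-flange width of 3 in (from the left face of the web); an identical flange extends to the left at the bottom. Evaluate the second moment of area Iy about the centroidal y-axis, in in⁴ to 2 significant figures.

Decompose the section into non-overlapping parts with the origin at the bottom-left of its bounding rectangle.
Web: 0.55 × 8.4, A = 4.62 in², x = 2.725 in, Ī = 0.1165 in⁴.
Top flange (beyond web): 2.45 × 0.55, A = 1.348 in², x = 4.225 in, Ī = 0.674 in⁴.
Bottom flange (beyond web): 2.45 × 0.55, A = 1.348 in², x = 1.225 in, Ī = 0.674 in⁴.
Centroid: x̄ = ΣA·x / ΣA = 2.725 in.
Transfer each piece to the centroidal y-axis using Ī + A·d² with d = x − 2.725:
  web: d = 0 in → contributes +0.1165 in⁴
  top flange (beyond web): d = 1.5 in → contributes +3.706 in⁴
  bottom flange (beyond web): d = -1.5 in → contributes +3.706 in⁴
Total I = 7.528 in⁴.

Iy ≈ 7.5 in⁴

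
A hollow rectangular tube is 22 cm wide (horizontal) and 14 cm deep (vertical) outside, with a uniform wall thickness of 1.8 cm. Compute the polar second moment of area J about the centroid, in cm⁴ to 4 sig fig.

J ≈ 1.033 × 10⁴ cm⁴

Decompose the section into non-overlapping parts with the origin at the bottom-left of its bounding rectangle.
Outer rectangle: 22 × 14, A = 308 cm², y = 7 cm, Ī = 5030.67 cm⁴.
Inner void (subtracted): 18.4 × 10.4, A = 191.36 cm², y = 7 cm, Ī = 1724.79 cm⁴.
By symmetry the centroid is at mid-height, ȳ = 7 cm.
All pieces are centred on the centroidal x-axis, so I = ΣĪ (holes subtracted) = 3305.88 cm⁴.
Repeating about the centroidal y-axis gives I_y = 7023.76 cm⁴.
Polar second moment: J = I_x + I_y = 10329.6 cm⁴.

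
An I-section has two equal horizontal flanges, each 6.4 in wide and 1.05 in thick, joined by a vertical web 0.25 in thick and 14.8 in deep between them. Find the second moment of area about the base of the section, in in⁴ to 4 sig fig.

I_base ≈ 2137 in⁴

Decompose the section into non-overlapping parts with the origin at the bottom-left of its bounding rectangle.
Bottom flange: 6.4 × 1.05, A = 6.72 in², y = 0.525 in, Ī = 0.6174 in⁴.
Web: 0.25 × 14.8, A = 3.7 in², y = 8.45 in, Ī = 67.5373 in⁴.
Top flange: 6.4 × 1.05, A = 6.72 in², y = 16.375 in, Ī = 0.6174 in⁴.
Transfer each piece to a horizontal axis along the bottom face using Ī + A·d² with d = y − 0:
  bottom flange: d = 0.525 in → contributes +2.4696 in⁴
  web: d = 8.45 in → contributes +331.727 in⁴
  top flange: d = 16.375 in → contributes +1802.52 in⁴
Total I = 2136.72 in⁴.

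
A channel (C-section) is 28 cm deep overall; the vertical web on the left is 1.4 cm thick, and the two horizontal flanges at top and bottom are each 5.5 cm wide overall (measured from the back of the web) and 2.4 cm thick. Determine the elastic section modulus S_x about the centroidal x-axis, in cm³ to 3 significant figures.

Break the section into simple shapes (no overlaps), measuring from the bottom-left corner of the bounding box.
Web: 1.4 × 28, A = 39.2 cm², y = 14 cm, Ī = 2561.1 cm⁴.
Top flange (beyond web): 4.1 × 2.4, A = 9.84 cm², y = 26.8 cm, Ī = 4.7232 cm⁴.
Bottom flange (beyond web): 4.1 × 2.4, A = 9.84 cm², y = 1.2 cm, Ī = 4.7232 cm⁴.
By symmetry the centroid is at mid-height, ȳ = 14 cm.
Transfer each piece to the centroidal x-axis using Ī + A·d² with d = y − 14:
  web: d = 0 cm → contributes +2561.1 cm⁴
  top flange (beyond web): d = 12.8 cm → contributes +1616.9 cm⁴
  bottom flange (beyond web): d = -12.8 cm → contributes +1616.9 cm⁴
Total I = 5794.9 cm⁴.
Extreme fibre distance c = 14 cm; S = I/c = 413.92 cm³.

S_x ≈ 414 cm³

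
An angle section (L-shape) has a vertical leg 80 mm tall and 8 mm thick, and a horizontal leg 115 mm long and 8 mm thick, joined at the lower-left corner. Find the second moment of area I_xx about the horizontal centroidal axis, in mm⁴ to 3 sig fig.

Decompose the section into non-overlapping parts with the origin at the bottom-left of its bounding rectangle.
Vertical leg: 8 × 80, A = 640 mm², y = 40 mm, Ī = 341 333 mm⁴.
Horizontal leg (remainder): 107 × 8, A = 856 mm², y = 4 mm, Ī = 4565.3 mm⁴.
Centroid: ȳ = ΣA·y / ΣA = 19.401 mm.
Transfer each piece to the horizontal centroidal axis using Ī + A·d² with d = y − 19.401:
  vertical leg: d = 20.599 mm → contributes +612 896 mm⁴
  horizontal leg (remainder): d = -15.401 mm → contributes +207 602 mm⁴
Total I = 820 498 mm⁴.

I_xx ≈ 8.20 × 10⁵ mm⁴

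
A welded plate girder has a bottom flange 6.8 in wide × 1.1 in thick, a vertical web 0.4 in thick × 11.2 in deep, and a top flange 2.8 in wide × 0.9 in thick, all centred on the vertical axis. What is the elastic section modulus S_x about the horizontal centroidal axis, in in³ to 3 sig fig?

Decompose the section into non-overlapping parts with the origin at the bottom-left of its bounding rectangle.
Bottom plate: 6.8 × 1.1, A = 7.48 in², y = 0.55 in, Ī = 0.75423 in⁴.
Web plate: 0.4 × 11.2, A = 4.48 in², y = 6.7 in, Ī = 46.831 in⁴.
Top plate: 2.8 × 0.9, A = 2.52 in², y = 12.75 in, Ī = 0.1701 in⁴.
Centroid: ȳ = ΣA·y / ΣA = 4.576 in.
Transfer each piece to the horizontal centroidal axis using Ī + A·d² with d = y − 4.576:
  bottom plate: d = -4.026 in → contributes +121.99 in⁴
  web plate: d = 2.124 in → contributes +67.043 in⁴
  top plate: d = 8.174 in → contributes +168.54 in⁴
Total I = 357.58 in⁴.
Extreme fibre distance c = 8.624 in; S = I/c = 41.463 in³.

S_x ≈ 41.5 in³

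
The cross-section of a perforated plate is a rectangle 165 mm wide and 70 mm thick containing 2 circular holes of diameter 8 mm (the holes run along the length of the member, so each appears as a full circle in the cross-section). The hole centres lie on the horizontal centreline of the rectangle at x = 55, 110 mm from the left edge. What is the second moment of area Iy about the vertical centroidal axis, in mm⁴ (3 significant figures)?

Decompose the section into non-overlapping parts with the origin at the bottom-left of its bounding rectangle.
Plate: 165 × 70, A = 11 550 mm², x = 82.5 mm, Ī = 26 204 063 mm⁴.
Hole 1 (subtracted): ⌀8, A = 50.265 mm², x = 55 mm, Ī = 201.06 mm⁴.
Hole 2 (subtracted): ⌀8, A = 50.265 mm², x = 110 mm, Ī = 201.06 mm⁴.
By symmetry the centroid is at mid-width, x̄ = 82.5 mm.
Transfer each piece to the vertical centroidal axis using Ī + A·d² with d = x − 82.5:
  plate: d = 0 mm → contributes +26 204 063 mm⁴
  hole 1: d = -27.5 mm → contributes −38 214 mm⁴
  hole 2: d = 27.5 mm → contributes −38 214 mm⁴
Total I = 26 127 634 mm⁴.

Iy ≈ 2.61 × 10⁷ mm⁴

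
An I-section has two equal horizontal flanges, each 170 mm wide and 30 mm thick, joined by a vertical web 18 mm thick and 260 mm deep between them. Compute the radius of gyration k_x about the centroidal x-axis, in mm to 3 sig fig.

k_x ≈ 127 mm

Treat the section as a set of non-overlapping primitives; coordinates are from the bounding-box lower-left.
Bottom flange: 170 × 30, A = 5 100 mm², y = 15 mm, Ī = 382 500 mm⁴.
Web: 18 × 260, A = 4 680 mm², y = 160 mm, Ī = 26 364 000 mm⁴.
Top flange: 170 × 30, A = 5 100 mm², y = 305 mm, Ī = 382 500 mm⁴.
By symmetry the centroid is at mid-height, ȳ = 160 mm.
Transfer each piece to the centroidal x-axis using Ī + A·d² with d = y − 160:
  bottom flange: d = -145 mm → contributes +107 610 000 mm⁴
  web: d = 0 mm → contributes +26 364 000 mm⁴
  top flange: d = 145 mm → contributes +107 610 000 mm⁴
Total I = 241 584 000 mm⁴.
Radius of gyration: k = √(I/A) = √(241 584 000 / 14 880) = 127.42 mm.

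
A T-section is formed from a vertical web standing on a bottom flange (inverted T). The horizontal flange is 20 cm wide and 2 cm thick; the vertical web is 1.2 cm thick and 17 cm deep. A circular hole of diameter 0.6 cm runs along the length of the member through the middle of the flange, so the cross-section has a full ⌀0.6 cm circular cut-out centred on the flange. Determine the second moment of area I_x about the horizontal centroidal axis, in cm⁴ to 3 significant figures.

I_x ≈ 1720 cm⁴

Break the section into simple shapes (no overlaps), measuring from the bottom-left corner of the bounding box.
Flange: 20 × 2, A = 40 cm², y = 1 cm, Ī = 13.333 cm⁴.
Web: 1.2 × 17, A = 20.4 cm², y = 10.5 cm, Ī = 491.3 cm⁴.
Hole (subtracted): ⌀0.6, A = 0.28274 cm², y = 1 cm, Ī = 0.0063617 cm⁴.
Centroid: ȳ = ΣA·y / ΣA = 4.2237 cm.
Transfer each piece to the horizontal centroidal axis using Ī + A·d² with d = y − 4.2237:
  flange: d = -3.2237 cm → contributes +429.02 cm⁴
  web: d = 6.2763 cm → contributes +1294.9 cm⁴
  hole: d = -3.2237 cm → contributes −2.9447 cm⁴
Total I = 1 721 cm⁴.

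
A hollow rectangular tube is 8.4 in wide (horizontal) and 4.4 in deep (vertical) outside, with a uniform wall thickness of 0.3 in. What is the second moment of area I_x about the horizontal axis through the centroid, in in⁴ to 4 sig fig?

I_x ≈ 23.96 in⁴

Break the section into simple shapes (no overlaps), measuring from the bottom-left corner of the bounding box.
Outer rectangle: 8.4 × 4.4, A = 36.96 in², y = 2.2 in, Ī = 59.6288 in⁴.
Inner void (subtracted): 7.8 × 3.8, A = 29.64 in², y = 2.2 in, Ī = 35.6668 in⁴.
By symmetry the centroid is at mid-height, ȳ = 2.2 in.
All pieces are centred on the horizontal axis through the centroid, so I = ΣĪ (holes subtracted) = 23.962 in⁴.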